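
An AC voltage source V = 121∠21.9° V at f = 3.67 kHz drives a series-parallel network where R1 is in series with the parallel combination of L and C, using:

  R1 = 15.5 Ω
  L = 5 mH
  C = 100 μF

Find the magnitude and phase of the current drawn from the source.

Step 1 — Angular frequency: ω = 2π·f = 2π·3670 = 2.306e+04 rad/s.
Step 2 — Component impedances:
  R1: Z = R = 15.5 Ω
  L: Z = jωL = j·2.306e+04·0.005 = 0 + j115.3 Ω
  C: Z = 1/(jωC) = -j/(ω·C) = 0 - j0.4337 Ω
Step 3 — Parallel branch: L || C = 1/(1/L + 1/C) = 0 - j0.4353 Ω.
Step 4 — Series with R1: Z_total = R1 + (L || C) = 15.5 - j0.4353 Ω = 15.51∠-1.6° Ω.
Step 5 — Source phasor: V = 121∠21.9° V = 112.3 + j45.13 V.
Step 6 — Ohm's law: I = V / Z_total = (112.3 + j45.13) / (15.5 - j0.4353) = 7.156 + j3.113 A.
Step 7 — Convert to polar: |I| = 7.803 A, ∠I = 23.5°.

I = 7.803∠23.5° A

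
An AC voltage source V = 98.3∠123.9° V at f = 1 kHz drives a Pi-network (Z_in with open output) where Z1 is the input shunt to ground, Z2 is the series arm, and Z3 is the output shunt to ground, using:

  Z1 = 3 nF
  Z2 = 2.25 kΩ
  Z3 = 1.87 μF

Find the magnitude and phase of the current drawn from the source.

Step 1 — Angular frequency: ω = 2π·f = 2π·1000 = 6283 rad/s.
Step 2 — Component impedances:
  Z1: Z = 1/(jωC) = -j/(ω·C) = 0 - j5.305e+04 Ω
  Z2: Z = R = 2250 Ω
  Z3: Z = 1/(jωC) = -j/(ω·C) = 0 - j85.11 Ω
Step 3 — With open output, the series arm Z2 and the output shunt Z3 appear in series to ground: Z2 + Z3 = 2250 - j85.11 Ω.
Step 4 — Parallel with input shunt Z1: Z_in = Z1 || (Z2 + Z3) = 2239 - j179.8 Ω = 2246∠-4.6° Ω.
Step 5 — Source phasor: V = 98.3∠123.9° V = -54.83 + j81.59 V.
Step 6 — Ohm's law: I = V / Z_total = (-54.83 + j81.59) / (2239 - j179.8) = -0.02724 + j0.03426 A.
Step 7 — Convert to polar: |I| = 0.04377 A, ∠I = 128.5°.

I = 0.04377∠128.5° A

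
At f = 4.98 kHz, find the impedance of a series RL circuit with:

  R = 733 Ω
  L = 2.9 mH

Step 1 — Angular frequency: ω = 2π·f = 2π·4980 = 3.129e+04 rad/s.
Step 2 — Component impedances:
  R: Z = R = 733 Ω
  L: Z = jωL = j·3.129e+04·0.0029 = 0 + j90.74 Ω
Step 3 — Series combination: Z_total = R + L = 733 + j90.74 Ω = 738.6∠7.1° Ω.

Z = 733 + j90.74 Ω = 738.6∠7.1° Ω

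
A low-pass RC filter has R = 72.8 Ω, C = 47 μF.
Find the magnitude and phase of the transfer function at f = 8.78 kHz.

Step 1 — Angular frequency: ω = 2π·8780 = 5.517e+04 rad/s.
Step 2 — Transfer function: H(jω) = 1/(1 + jωRC).
Step 3 — Denominator: 1 + jωRC = 1 + j·5.517e+04·72.8·4.7e-05 = 1 + j188.8.
Step 4 — H = 2.807e-05 - j0.005298.
Step 5 — Magnitude: |H| = 0.005298 (-45.5 dB); phase: φ = -89.7°.

|H| = 0.005298 (-45.5 dB), φ = -89.7°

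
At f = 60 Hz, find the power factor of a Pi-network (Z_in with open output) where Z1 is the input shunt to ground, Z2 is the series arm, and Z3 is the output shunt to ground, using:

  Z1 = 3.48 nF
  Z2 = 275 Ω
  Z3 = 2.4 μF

Step 1 — Angular frequency: ω = 2π·f = 2π·60 = 377 rad/s.
Step 2 — Component impedances:
  Z1: Z = 1/(jωC) = -j/(ω·C) = 0 - j7.622e+05 Ω
  Z2: Z = R = 275 Ω
  Z3: Z = 1/(jωC) = -j/(ω·C) = 0 - j1105 Ω
Step 3 — With open output, the series arm Z2 and the output shunt Z3 appear in series to ground: Z2 + Z3 = 275 - j1105 Ω.
Step 4 — Parallel with input shunt Z1: Z_in = Z1 || (Z2 + Z3) = 274.2 - j1104 Ω = 1137∠-76.0° Ω.
Step 5 — Power factor: PF = cos(φ) = Re(Z)/|Z| = 274.2/1137.3 = 0.2411.
Step 6 — Type: Im(Z) = -1104 ⇒ leading (phase φ = -76.0°).

PF = 0.2411 (leading, φ = -76.0°)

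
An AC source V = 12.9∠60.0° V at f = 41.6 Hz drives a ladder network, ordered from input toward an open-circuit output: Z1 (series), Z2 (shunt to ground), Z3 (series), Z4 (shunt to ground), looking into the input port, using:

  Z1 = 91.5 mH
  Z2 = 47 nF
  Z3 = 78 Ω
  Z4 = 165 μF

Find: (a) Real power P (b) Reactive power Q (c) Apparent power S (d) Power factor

Step 1 — Angular frequency: ω = 2π·f = 2π·41.6 = 261.4 rad/s.
Step 2 — Component impedances:
  Z1: Z = jωL = j·261.4·0.0915 = 0 + j23.92 Ω
  Z2: Z = 1/(jωC) = -j/(ω·C) = 0 - j8.14e+04 Ω
  Z3: Z = R = 78 Ω
  Z4: Z = 1/(jωC) = -j/(ω·C) = 0 - j23.19 Ω
Step 3 — Ladder network (open output): work backward from the far end, alternating series and parallel combinations. Z_in = 77.96 + j0.6613 Ω = 77.96∠0.5° Ω.
Step 4 — Source phasor: V = 12.9∠60.0° V = 6.45 + j11.17 V.
Step 5 — Current: I = V / Z = 0.08395 + j0.1426 A = 0.1655∠59.5° A.
Step 6 — Complex power: S = V·I* = 2.135 + j0.01811 VA.
Step 7 — Real power: P = Re(S) = 2.135 W.
Step 8 — Reactive power: Q = Im(S) = 0.01811 VAR.
Step 9 — Apparent power: |S| = 2.135 VA.
Step 10 — Power factor: PF = P/|S| = 1 (lagging).

(a) P = 2.135 W  (b) Q = 0.01811 VAR  (c) S = 2.135 VA  (d) PF = 1 (lagging)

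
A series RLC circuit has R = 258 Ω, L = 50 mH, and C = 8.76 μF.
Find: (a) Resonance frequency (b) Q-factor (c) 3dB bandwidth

Step 1 — Resonance condition Im(Z)=0 gives ω₀ = 1/√(LC).
Step 2 — ω₀ = 1/√(0.05·8.76e-06) = 1511 rad/s.
Step 3 — f₀ = ω₀/(2π) = 240.5 Hz.
Step 4 — Series Q: Q = ω₀L/R = 1511·0.05/258 = 0.2928.
Step 5 — 3dB bandwidth: Δω = ω₀/Q = 5160 rad/s; BW = Δω/(2π) = 821.2 Hz.

(a) f₀ = 240.5 Hz  (b) Q = 0.2928  (c) BW = 821.2 Hz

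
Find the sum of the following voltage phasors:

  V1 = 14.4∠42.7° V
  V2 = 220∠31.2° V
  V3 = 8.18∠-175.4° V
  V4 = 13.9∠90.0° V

Step 1 — Convert each phasor to rectangular form:
  V1 = 14.4·(cos(42.7°) + j·sin(42.7°)) = 10.58 + j9.765 V
  V2 = 220·(cos(31.2°) + j·sin(31.2°)) = 188.2 + j114 V
  V3 = 8.18·(cos(-175.4°) + j·sin(-175.4°)) = -8.154 - j0.656 V
  V4 = 13.9·(cos(90.0°) + j·sin(90.0°)) = 0 + j13.9 V
Step 2 — Sum components: V_total = 190.6 + j137 V.
Step 3 — Convert to polar: |V_total| = 234.7 V, ∠V_total = 35.7°.

V_total = 234.7∠35.7° V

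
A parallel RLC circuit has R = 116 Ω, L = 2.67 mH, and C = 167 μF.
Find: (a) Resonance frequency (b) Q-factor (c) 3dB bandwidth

Step 1 — Resonance: ω₀ = 1/√(LC) = 1/√(0.00267·0.000167) = 1498 rad/s.
Step 2 — f₀ = ω₀/(2π) = 238.3 Hz.
Step 3 — Parallel Q: Q = R/(ω₀L) = 116/(1498·0.00267) = 29.01.
Step 4 — Bandwidth: Δω = ω₀/Q = 51.62 rad/s; BW = Δω/(2π) = 8.216 Hz.

(a) f₀ = 238.3 Hz  (b) Q = 29.01  (c) BW = 8.216 Hz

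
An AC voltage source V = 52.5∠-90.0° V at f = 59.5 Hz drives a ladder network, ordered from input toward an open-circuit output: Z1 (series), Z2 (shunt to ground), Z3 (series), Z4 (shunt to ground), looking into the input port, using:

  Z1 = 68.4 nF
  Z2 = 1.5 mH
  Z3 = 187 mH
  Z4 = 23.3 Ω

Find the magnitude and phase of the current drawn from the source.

Step 1 — Angular frequency: ω = 2π·f = 2π·59.5 = 373.8 rad/s.
Step 2 — Component impedances:
  Z1: Z = 1/(jωC) = -j/(ω·C) = 0 - j3.911e+04 Ω
  Z2: Z = jωL = j·373.8·0.0015 = 0 + j0.5608 Ω
  Z3: Z = jωL = j·373.8·0.187 = 0 + j69.91 Ω
  Z4: Z = R = 23.3 Ω
Step 3 — Ladder network (open output): work backward from the far end, alternating series and parallel combinations. Z_in = 0.00133 - j3.911e+04 Ω = 3.911e+04∠-90.0° Ω.
Step 4 — Source phasor: V = 52.5∠-90.0° V = 0 - j52.5 V.
Step 5 — Ohm's law: I = V / Z_total = (0 - j52.5) / (0.00133 - j3.911e+04) = 0.001343 - j4.566e-11 A.
Step 6 — Convert to polar: |I| = 0.001343 A, ∠I = -0.0°.

I = 0.001343∠-0.0° A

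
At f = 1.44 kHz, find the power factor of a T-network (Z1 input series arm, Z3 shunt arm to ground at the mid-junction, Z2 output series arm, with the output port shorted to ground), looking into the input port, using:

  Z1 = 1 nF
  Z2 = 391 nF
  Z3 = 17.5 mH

Step 1 — Angular frequency: ω = 2π·f = 2π·1440 = 9048 rad/s.
Step 2 — Component impedances:
  Z1: Z = 1/(jωC) = -j/(ω·C) = 0 - j1.105e+05 Ω
  Z2: Z = 1/(jωC) = -j/(ω·C) = 0 - j282.7 Ω
  Z3: Z = jωL = j·9048·0.0175 = 0 + j158.3 Ω
Step 3 — With the output port shorted to ground, the output series arm Z2 runs from the junction to ground; the shunt arm Z3 also runs from the junction to ground. They appear in parallel: Z3 || Z2 = 0 + j360 Ω.
Step 4 — Series with input arm Z1: Z_in = Z1 + (Z3 || Z2) = 0 - j1.102e+05 Ω = 1.102e+05∠-90.0° Ω.
Step 5 — Power factor: PF = cos(φ) = Re(Z)/|Z| = 0/1.102e+05 = 0.
Step 6 — Type: Im(Z) = -1.102e+05 ⇒ leading (phase φ = -90.0°).

PF = 0 (leading, φ = -90.0°)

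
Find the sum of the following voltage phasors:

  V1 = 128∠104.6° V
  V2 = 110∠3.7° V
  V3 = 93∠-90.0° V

Step 1 — Convert each phasor to rectangular form:
  V1 = 128·(cos(104.6°) + j·sin(104.6°)) = -32.26 + j123.9 V
  V2 = 110·(cos(3.7°) + j·sin(3.7°)) = 109.8 + j7.099 V
  V3 = 93·(cos(-90.0°) + j·sin(-90.0°)) = 0 - j93 V
Step 2 — Sum components: V_total = 77.51 + j37.97 V.
Step 3 — Convert to polar: |V_total| = 86.3 V, ∠V_total = 26.1°.

V_total = 86.3∠26.1° V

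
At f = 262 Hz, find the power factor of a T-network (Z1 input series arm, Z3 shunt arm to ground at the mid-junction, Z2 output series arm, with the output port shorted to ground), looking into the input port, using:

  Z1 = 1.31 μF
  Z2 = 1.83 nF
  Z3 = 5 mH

Step 1 — Angular frequency: ω = 2π·f = 2π·262 = 1646 rad/s.
Step 2 — Component impedances:
  Z1: Z = 1/(jωC) = -j/(ω·C) = 0 - j463.7 Ω
  Z2: Z = 1/(jωC) = -j/(ω·C) = 0 - j3.319e+05 Ω
  Z3: Z = jωL = j·1646·0.005 = 0 + j8.231 Ω
Step 3 — With the output port shorted to ground, the output series arm Z2 runs from the junction to ground; the shunt arm Z3 also runs from the junction to ground. They appear in parallel: Z3 || Z2 = 0 + j8.231 Ω.
Step 4 — Series with input arm Z1: Z_in = Z1 + (Z3 || Z2) = 0 - j455.5 Ω = 455.5∠-90.0° Ω.
Step 5 — Power factor: PF = cos(φ) = Re(Z)/|Z| = 0/455.5 = 0.
Step 6 — Type: Im(Z) = -455.5 ⇒ leading (phase φ = -90.0°).

PF = 0 (leading, φ = -90.0°)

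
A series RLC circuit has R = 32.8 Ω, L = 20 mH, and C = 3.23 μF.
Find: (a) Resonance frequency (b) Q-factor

Step 1 — Resonance condition Im(Z)=0 gives ω₀ = 1/√(LC).
Step 2 — ω₀ = 1/√(0.02·3.23e-06) = 3934 rad/s.
Step 3 — f₀ = ω₀/(2π) = 626.2 Hz.
Step 4 — Series Q: Q = ω₀L/R = 3934·0.02/32.8 = 2.399.

(a) f₀ = 626.2 Hz  (b) Q = 2.399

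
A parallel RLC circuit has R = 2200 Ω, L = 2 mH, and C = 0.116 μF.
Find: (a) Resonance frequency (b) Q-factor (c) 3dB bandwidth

Step 1 — Resonance: ω₀ = 1/√(LC) = 1/√(0.002·1.16e-07) = 6.565e+04 rad/s.
Step 2 — f₀ = ω₀/(2π) = 1.045e+04 Hz.
Step 3 — Parallel Q: Q = R/(ω₀L) = 2200/(6.565e+04·0.002) = 16.75.
Step 4 — Bandwidth: Δω = ω₀/Q = 3918 rad/s; BW = Δω/(2π) = 623.6 Hz.

(a) f₀ = 1.045e+04 Hz  (b) Q = 16.75  (c) BW = 623.6 Hz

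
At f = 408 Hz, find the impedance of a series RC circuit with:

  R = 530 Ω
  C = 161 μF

Step 1 — Angular frequency: ω = 2π·f = 2π·408 = 2564 rad/s.
Step 2 — Component impedances:
  R: Z = R = 530 Ω
  C: Z = 1/(jωC) = -j/(ω·C) = 0 - j2.423 Ω
Step 3 — Series combination: Z_total = R + C = 530 - j2.423 Ω = 530∠-0.3° Ω.

Z = 530 - j2.423 Ω = 530∠-0.3° Ω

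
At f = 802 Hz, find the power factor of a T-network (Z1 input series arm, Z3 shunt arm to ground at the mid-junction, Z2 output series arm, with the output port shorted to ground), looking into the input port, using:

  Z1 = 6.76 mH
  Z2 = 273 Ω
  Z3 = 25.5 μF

Step 1 — Angular frequency: ω = 2π·f = 2π·802 = 5039 rad/s.
Step 2 — Component impedances:
  Z1: Z = jωL = j·5039·0.00676 = 0 + j34.06 Ω
  Z2: Z = R = 273 Ω
  Z3: Z = 1/(jωC) = -j/(ω·C) = 0 - j7.782 Ω
Step 3 — With the output port shorted to ground, the output series arm Z2 runs from the junction to ground; the shunt arm Z3 also runs from the junction to ground. They appear in parallel: Z3 || Z2 = 0.2217 - j7.776 Ω.
Step 4 — Series with input arm Z1: Z_in = Z1 + (Z3 || Z2) = 0.2217 + j26.29 Ω = 26.29∠89.5° Ω.
Step 5 — Power factor: PF = cos(φ) = Re(Z)/|Z| = 0.22166/26.289 = 0.008432.
Step 6 — Type: Im(Z) = 26.29 ⇒ lagging (phase φ = 89.5°).

PF = 0.008432 (lagging, φ = 89.5°)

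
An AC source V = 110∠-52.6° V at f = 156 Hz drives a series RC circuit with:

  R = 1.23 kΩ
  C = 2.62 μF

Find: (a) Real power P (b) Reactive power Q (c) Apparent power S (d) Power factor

Step 1 — Angular frequency: ω = 2π·f = 2π·156 = 980.2 rad/s.
Step 2 — Component impedances:
  R: Z = R = 1230 Ω
  C: Z = 1/(jωC) = -j/(ω·C) = 0 - j389.4 Ω
Step 3 — Series combination: Z_total = R + C = 1230 - j389.4 Ω = 1290∠-17.6° Ω.
Step 4 — Source phasor: V = 110∠-52.6° V = 66.81 - j87.39 V.
Step 5 — Current: I = V / Z = 0.06981 - j0.04894 A = 0.08526∠-35.0° A.
Step 6 — Complex power: S = V·I* = 8.941 - j2.831 VA.
Step 7 — Real power: P = Re(S) = 8.941 W.
Step 8 — Reactive power: Q = Im(S) = -2.831 VAR.
Step 9 — Apparent power: |S| = 9.379 VA.
Step 10 — Power factor: PF = P/|S| = 0.9534 (leading).

(a) P = 8.941 W  (b) Q = -2.831 VAR  (c) S = 9.379 VA  (d) PF = 0.9534 (leading)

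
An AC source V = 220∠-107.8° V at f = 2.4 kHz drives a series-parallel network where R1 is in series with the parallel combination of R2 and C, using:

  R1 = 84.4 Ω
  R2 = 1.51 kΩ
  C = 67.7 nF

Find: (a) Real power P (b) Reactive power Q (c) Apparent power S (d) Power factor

Step 1 — Angular frequency: ω = 2π·f = 2π·2400 = 1.508e+04 rad/s.
Step 2 — Component impedances:
  R1: Z = R = 84.4 Ω
  R2: Z = R = 1510 Ω
  C: Z = 1/(jωC) = -j/(ω·C) = 0 - j979.5 Ω
Step 3 — Parallel branch: R2 || C = 1/(1/R2 + 1/C) = 447.2 - j689.4 Ω.
Step 4 — Series with R1: Z_total = R1 + (R2 || C) = 531.6 - j689.4 Ω = 870.6∠-52.4° Ω.
Step 5 — Source phasor: V = 220∠-107.8° V = -67.25 - j209.5 V.
Step 6 — Current: I = V / Z = 0.1434 - j0.2081 A = 0.2527∠-55.4° A.
Step 7 — Complex power: S = V·I* = 33.95 - j44.03 VA.
Step 8 — Real power: P = Re(S) = 33.95 W.
Step 9 — Reactive power: Q = Im(S) = -44.03 VAR.
Step 10 — Apparent power: |S| = 55.59 VA.
Step 11 — Power factor: PF = P/|S| = 0.6107 (leading).

(a) P = 33.95 W  (b) Q = -44.03 VAR  (c) S = 55.59 VA  (d) PF = 0.6107 (leading)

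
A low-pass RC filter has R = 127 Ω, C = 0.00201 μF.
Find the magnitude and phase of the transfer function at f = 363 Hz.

Step 1 — Angular frequency: ω = 2π·363 = 2281 rad/s.
Step 2 — Transfer function: H(jω) = 1/(1 + jωRC).
Step 3 — Denominator: 1 + jωRC = 1 + j·2281·127·2.01e-09 = 1 + j0.0005822.
Step 4 — H = 1 - j0.0005822.
Step 5 — Magnitude: |H| = 1 (-0.0 dB); phase: φ = -0.0°.

|H| = 1 (-0.0 dB), φ = -0.0°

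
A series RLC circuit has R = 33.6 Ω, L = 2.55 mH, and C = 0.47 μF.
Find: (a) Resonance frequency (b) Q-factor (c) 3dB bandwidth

Step 1 — Resonance: ω₀ = 1/√(LC) = 1/√(0.00255·4.7e-07) = 2.889e+04 rad/s.
Step 2 — f₀ = ω₀/(2π) = 4597 Hz.
Step 3 — Series Q: Q = ω₀L/R = 2.889e+04·0.00255/33.6 = 2.192.
Step 4 — Bandwidth: Δω = ω₀/Q = 1.318e+04 rad/s; BW = Δω/(2π) = 2097 Hz.

(a) f₀ = 4597 Hz  (b) Q = 2.192  (c) BW = 2097 Hz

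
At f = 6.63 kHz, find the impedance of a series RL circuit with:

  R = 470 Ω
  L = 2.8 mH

Step 1 — Angular frequency: ω = 2π·f = 2π·6630 = 4.166e+04 rad/s.
Step 2 — Component impedances:
  R: Z = R = 470 Ω
  L: Z = jωL = j·4.166e+04·0.0028 = 0 + j116.6 Ω
Step 3 — Series combination: Z_total = R + L = 470 + j116.6 Ω = 484.3∠13.9° Ω.

Z = 470 + j116.6 Ω = 484.3∠13.9° Ω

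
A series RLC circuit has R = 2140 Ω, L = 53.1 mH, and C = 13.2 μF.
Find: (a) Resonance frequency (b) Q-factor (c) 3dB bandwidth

Step 1 — Resonance condition Im(Z)=0 gives ω₀ = 1/√(LC).
Step 2 — ω₀ = 1/√(0.0531·1.32e-05) = 1194 rad/s.
Step 3 — f₀ = ω₀/(2π) = 190.1 Hz.
Step 4 — Series Q: Q = ω₀L/R = 1194·0.0531/2140 = 0.02964.
Step 5 — 3dB bandwidth: Δω = ω₀/Q = 4.03e+04 rad/s; BW = Δω/(2π) = 6414 Hz.

(a) f₀ = 190.1 Hz  (b) Q = 0.02964  (c) BW = 6414 Hz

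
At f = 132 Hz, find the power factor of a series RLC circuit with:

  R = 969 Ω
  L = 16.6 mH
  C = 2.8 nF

Step 1 — Angular frequency: ω = 2π·f = 2π·132 = 829.4 rad/s.
Step 2 — Component impedances:
  R: Z = R = 969 Ω
  L: Z = jωL = j·829.4·0.0166 = 0 + j13.77 Ω
  C: Z = 1/(jωC) = -j/(ω·C) = 0 - j4.306e+05 Ω
Step 3 — Series combination: Z_total = R + L + C = 969 - j4.306e+05 Ω = 4.306e+05∠-89.9° Ω.
Step 4 — Power factor: PF = cos(φ) = Re(Z)/|Z| = 969/4.306e+05 = 0.00225.
Step 5 — Type: Im(Z) = -4.306e+05 ⇒ leading (phase φ = -89.9°).

PF = 0.00225 (leading, φ = -89.9°)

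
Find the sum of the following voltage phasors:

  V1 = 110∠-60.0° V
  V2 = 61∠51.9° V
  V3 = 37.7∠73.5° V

Step 1 — Convert each phasor to rectangular form:
  V1 = 110·(cos(-60.0°) + j·sin(-60.0°)) = 55 - j95.26 V
  V2 = 61·(cos(51.9°) + j·sin(51.9°)) = 37.64 + j48 V
  V3 = 37.7·(cos(73.5°) + j·sin(73.5°)) = 10.71 + j36.15 V
Step 2 — Sum components: V_total = 103.3 - j11.11 V.
Step 3 — Convert to polar: |V_total| = 103.9 V, ∠V_total = -6.1°.

V_total = 103.9∠-6.1° V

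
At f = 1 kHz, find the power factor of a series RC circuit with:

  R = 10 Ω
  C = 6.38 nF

Step 1 — Angular frequency: ω = 2π·f = 2π·1000 = 6283 rad/s.
Step 2 — Component impedances:
  R: Z = R = 10 Ω
  C: Z = 1/(jωC) = -j/(ω·C) = 0 - j2.495e+04 Ω
Step 3 — Series combination: Z_total = R + C = 10 - j2.495e+04 Ω = 2.495e+04∠-90.0° Ω.
Step 4 — Power factor: PF = cos(φ) = Re(Z)/|Z| = 10/24946 = 0.0004009.
Step 5 — Type: Im(Z) = -2.495e+04 ⇒ leading (phase φ = -90.0°).

PF = 0.0004009 (leading, φ = -90.0°)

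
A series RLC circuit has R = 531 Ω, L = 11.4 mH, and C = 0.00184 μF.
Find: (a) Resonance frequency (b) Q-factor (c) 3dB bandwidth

Step 1 — Resonance: ω₀ = 1/√(LC) = 1/√(0.0114·1.84e-09) = 2.183e+05 rad/s.
Step 2 — f₀ = ω₀/(2π) = 3.475e+04 Hz.
Step 3 — Series Q: Q = ω₀L/R = 2.183e+05·0.0114/531 = 4.688.
Step 4 — Bandwidth: Δω = ω₀/Q = 4.658e+04 rad/s; BW = Δω/(2π) = 7413 Hz.

(a) f₀ = 3.475e+04 Hz  (b) Q = 4.688  (c) BW = 7413 Hz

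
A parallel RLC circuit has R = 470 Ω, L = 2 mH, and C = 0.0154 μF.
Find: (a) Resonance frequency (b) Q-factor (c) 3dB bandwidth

Step 1 — Resonance: ω₀ = 1/√(LC) = 1/√(0.002·1.54e-08) = 1.802e+05 rad/s.
Step 2 — f₀ = ω₀/(2π) = 2.868e+04 Hz.
Step 3 — Parallel Q: Q = R/(ω₀L) = 470/(1.802e+05·0.002) = 1.304.
Step 4 — Bandwidth: Δω = ω₀/Q = 1.382e+05 rad/s; BW = Δω/(2π) = 2.199e+04 Hz.

(a) f₀ = 2.868e+04 Hz  (b) Q = 1.304  (c) BW = 2.199e+04 Hz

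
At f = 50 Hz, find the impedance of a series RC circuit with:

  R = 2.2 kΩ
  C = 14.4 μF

Step 1 — Angular frequency: ω = 2π·f = 2π·50 = 314.2 rad/s.
Step 2 — Component impedances:
  R: Z = R = 2200 Ω
  C: Z = 1/(jωC) = -j/(ω·C) = 0 - j221 Ω
Step 3 — Series combination: Z_total = R + C = 2200 - j221 Ω = 2211∠-5.7° Ω.

Z = 2200 - j221 Ω = 2211∠-5.7° Ω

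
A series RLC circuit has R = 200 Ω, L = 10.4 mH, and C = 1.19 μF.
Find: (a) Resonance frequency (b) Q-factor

Step 1 — Resonance condition Im(Z)=0 gives ω₀ = 1/√(LC).
Step 2 — ω₀ = 1/√(0.0104·1.19e-06) = 8989 rad/s.
Step 3 — f₀ = ω₀/(2π) = 1431 Hz.
Step 4 — Series Q: Q = ω₀L/R = 8989·0.0104/200 = 0.4674.

(a) f₀ = 1431 Hz  (b) Q = 0.4674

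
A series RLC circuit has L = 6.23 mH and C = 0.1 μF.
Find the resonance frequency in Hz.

Step 1 — Resonance condition Im(Z)=0 gives ω₀ = 1/√(LC).
Step 2 — ω₀ = 1/√(0.00623·1e-07) = 4.006e+04 rad/s.
Step 3 — f₀ = ω₀/(2π) = 6376 Hz.

f₀ = 6376 Hz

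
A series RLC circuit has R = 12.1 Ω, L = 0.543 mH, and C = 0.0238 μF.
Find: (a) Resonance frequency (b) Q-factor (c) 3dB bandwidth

Step 1 — Resonance condition Im(Z)=0 gives ω₀ = 1/√(LC).
Step 2 — ω₀ = 1/√(0.000543·2.38e-08) = 2.782e+05 rad/s.
Step 3 — f₀ = ω₀/(2π) = 4.427e+04 Hz.
Step 4 — Series Q: Q = ω₀L/R = 2.782e+05·0.000543/12.1 = 12.48.
Step 5 — 3dB bandwidth: Δω = ω₀/Q = 2.228e+04 rad/s; BW = Δω/(2π) = 3547 Hz.

(a) f₀ = 4.427e+04 Hz  (b) Q = 12.48  (c) BW = 3547 Hz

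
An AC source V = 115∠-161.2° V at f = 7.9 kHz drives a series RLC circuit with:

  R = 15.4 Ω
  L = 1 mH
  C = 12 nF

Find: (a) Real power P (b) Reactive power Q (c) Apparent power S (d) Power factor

Step 1 — Angular frequency: ω = 2π·f = 2π·7900 = 4.964e+04 rad/s.
Step 2 — Component impedances:
  R: Z = R = 15.4 Ω
  L: Z = jωL = j·4.964e+04·0.001 = 0 + j49.64 Ω
  C: Z = 1/(jωC) = -j/(ω·C) = 0 - j1679 Ω
Step 3 — Series combination: Z_total = R + L + C = 15.4 - j1629 Ω = 1629∠-89.5° Ω.
Step 4 — Source phasor: V = 115∠-161.2° V = -108.9 - j37.06 V.
Step 5 — Current: I = V / Z = 0.02211 - j0.06703 A = 0.07058∠-71.7° A.
Step 6 — Complex power: S = V·I* = 0.07672 - j8.117 VA.
Step 7 — Real power: P = Re(S) = 0.07672 W.
Step 8 — Reactive power: Q = Im(S) = -8.117 VAR.
Step 9 — Apparent power: |S| = 8.117 VA.
Step 10 — Power factor: PF = P/|S| = 0.009452 (leading).

(a) P = 0.07672 W  (b) Q = -8.117 VAR  (c) S = 8.117 VA  (d) PF = 0.009452 (leading)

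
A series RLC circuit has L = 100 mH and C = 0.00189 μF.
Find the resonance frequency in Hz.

Step 1 — Resonance condition Im(Z)=0 gives ω₀ = 1/√(LC).
Step 2 — ω₀ = 1/√(0.1·1.89e-09) = 7.274e+04 rad/s.
Step 3 — f₀ = ω₀/(2π) = 1.158e+04 Hz.

f₀ = 1.158e+04 Hz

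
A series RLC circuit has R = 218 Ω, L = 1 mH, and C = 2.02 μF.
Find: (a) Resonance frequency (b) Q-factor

Step 1 — Resonance condition Im(Z)=0 gives ω₀ = 1/√(LC).
Step 2 — ω₀ = 1/√(0.001·2.02e-06) = 2.225e+04 rad/s.
Step 3 — f₀ = ω₀/(2π) = 3541 Hz.
Step 4 — Series Q: Q = ω₀L/R = 2.225e+04·0.001/218 = 0.1021.

(a) f₀ = 3541 Hz  (b) Q = 0.1021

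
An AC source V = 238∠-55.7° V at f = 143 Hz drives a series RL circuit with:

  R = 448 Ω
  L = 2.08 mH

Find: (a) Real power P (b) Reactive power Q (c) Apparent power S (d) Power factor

Step 1 — Angular frequency: ω = 2π·f = 2π·143 = 898.5 rad/s.
Step 2 — Component impedances:
  R: Z = R = 448 Ω
  L: Z = jωL = j·898.5·0.00208 = 0 + j1.869 Ω
Step 3 — Series combination: Z_total = R + L = 448 + j1.869 Ω = 448∠0.2° Ω.
Step 4 — Source phasor: V = 238∠-55.7° V = 134.1 - j196.6 V.
Step 5 — Current: I = V / Z = 0.2975 - j0.4401 A = 0.5312∠-55.9° A.
Step 6 — Complex power: S = V·I* = 126.4 + j0.5274 VA.
Step 7 — Real power: P = Re(S) = 126.4 W.
Step 8 — Reactive power: Q = Im(S) = 0.5274 VAR.
Step 9 — Apparent power: |S| = 126.4 VA.
Step 10 — Power factor: PF = P/|S| = 1 (lagging).

(a) P = 126.4 W  (b) Q = 0.5274 VAR  (c) S = 126.4 VA  (d) PF = 1 (lagging)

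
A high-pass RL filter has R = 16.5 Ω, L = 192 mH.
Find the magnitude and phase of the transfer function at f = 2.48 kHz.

Step 1 — Angular frequency: ω = 2π·2480 = 1.558e+04 rad/s.
Step 2 — Transfer function: H(jω) = jωL/(R + jωL).
Step 3 — Numerator jωL = j·2992; denominator R + jωL = 16.5 + j2992.
Step 4 — H = 1 + j0.005515.
Step 5 — Magnitude: |H| = 1 (-0.0 dB); phase: φ = 0.3°.

|H| = 1 (-0.0 dB), φ = 0.3°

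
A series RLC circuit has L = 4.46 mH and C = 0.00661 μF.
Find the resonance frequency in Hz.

Step 1 — Resonance condition Im(Z)=0 gives ω₀ = 1/√(LC).
Step 2 — ω₀ = 1/√(0.00446·6.61e-09) = 1.842e+05 rad/s.
Step 3 — f₀ = ω₀/(2π) = 2.931e+04 Hz.

f₀ = 2.931e+04 Hz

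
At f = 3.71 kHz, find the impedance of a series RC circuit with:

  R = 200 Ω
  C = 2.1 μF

Step 1 — Angular frequency: ω = 2π·f = 2π·3710 = 2.331e+04 rad/s.
Step 2 — Component impedances:
  R: Z = R = 200 Ω
  C: Z = 1/(jωC) = -j/(ω·C) = 0 - j20.43 Ω
Step 3 — Series combination: Z_total = R + C = 200 - j20.43 Ω = 201∠-5.8° Ω.

Z = 200 - j20.43 Ω = 201∠-5.8° Ω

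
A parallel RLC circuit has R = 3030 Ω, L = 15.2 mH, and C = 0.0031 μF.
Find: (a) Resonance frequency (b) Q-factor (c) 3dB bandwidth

Step 1 — Resonance: ω₀ = 1/√(LC) = 1/√(0.0152·3.1e-09) = 1.457e+05 rad/s.
Step 2 — f₀ = ω₀/(2π) = 2.319e+04 Hz.
Step 3 — Parallel Q: Q = R/(ω₀L) = 3030/(1.457e+05·0.0152) = 1.368.
Step 4 — Bandwidth: Δω = ω₀/Q = 1.065e+05 rad/s; BW = Δω/(2π) = 1.694e+04 Hz.

(a) f₀ = 2.319e+04 Hz  (b) Q = 1.368  (c) BW = 1.694e+04 Hz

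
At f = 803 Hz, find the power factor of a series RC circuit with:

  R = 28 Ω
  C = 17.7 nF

Step 1 — Angular frequency: ω = 2π·f = 2π·803 = 5045 rad/s.
Step 2 — Component impedances:
  R: Z = R = 28 Ω
  C: Z = 1/(jωC) = -j/(ω·C) = 0 - j1.12e+04 Ω
Step 3 — Series combination: Z_total = R + C = 28 - j1.12e+04 Ω = 1.12e+04∠-89.9° Ω.
Step 4 — Power factor: PF = cos(φ) = Re(Z)/|Z| = 28/1.12e+04 = 0.0025.
Step 5 — Type: Im(Z) = -1.12e+04 ⇒ leading (phase φ = -89.9°).

PF = 0.0025 (leading, φ = -89.9°)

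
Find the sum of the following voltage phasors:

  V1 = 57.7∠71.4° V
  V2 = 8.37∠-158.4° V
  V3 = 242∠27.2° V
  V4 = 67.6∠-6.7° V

Step 1 — Convert each phasor to rectangular form:
  V1 = 57.7·(cos(71.4°) + j·sin(71.4°)) = 18.4 + j54.69 V
  V2 = 8.37·(cos(-158.4°) + j·sin(-158.4°)) = -7.782 - j3.081 V
  V3 = 242·(cos(27.2°) + j·sin(27.2°)) = 215.2 + j110.6 V
  V4 = 67.6·(cos(-6.7°) + j·sin(-6.7°)) = 67.14 - j7.887 V
Step 2 — Sum components: V_total = 293 + j154.3 V.
Step 3 — Convert to polar: |V_total| = 331.2 V, ∠V_total = 27.8°.

V_total = 331.2∠27.8° V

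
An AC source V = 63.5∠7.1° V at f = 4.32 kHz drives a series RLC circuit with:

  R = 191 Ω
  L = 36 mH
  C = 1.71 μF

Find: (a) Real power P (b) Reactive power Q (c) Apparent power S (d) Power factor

Step 1 — Angular frequency: ω = 2π·f = 2π·4320 = 2.714e+04 rad/s.
Step 2 — Component impedances:
  R: Z = R = 191 Ω
  L: Z = jωL = j·2.714e+04·0.036 = 0 + j977.2 Ω
  C: Z = 1/(jωC) = -j/(ω·C) = 0 - j21.54 Ω
Step 3 — Series combination: Z_total = R + L + C = 191 + j955.6 Ω = 974.5∠78.7° Ω.
Step 4 — Source phasor: V = 63.5∠7.1° V = 63.01 + j7.849 V.
Step 5 — Current: I = V / Z = 0.02057 - j0.06183 A = 0.06516∠-71.6° A.
Step 6 — Complex power: S = V·I* = 0.811 + j4.057 VA.
Step 7 — Real power: P = Re(S) = 0.811 W.
Step 8 — Reactive power: Q = Im(S) = 4.057 VAR.
Step 9 — Apparent power: |S| = 4.138 VA.
Step 10 — Power factor: PF = P/|S| = 0.196 (lagging).

(a) P = 0.811 W  (b) Q = 4.057 VAR  (c) S = 4.138 VA  (d) PF = 0.196 (lagging)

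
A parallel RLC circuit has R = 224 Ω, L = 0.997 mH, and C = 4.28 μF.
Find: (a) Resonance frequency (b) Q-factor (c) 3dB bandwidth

Step 1 — Resonance: ω₀ = 1/√(LC) = 1/√(0.000997·4.28e-06) = 1.531e+04 rad/s.
Step 2 — f₀ = ω₀/(2π) = 2436 Hz.
Step 3 — Parallel Q: Q = R/(ω₀L) = 224/(1.531e+04·0.000997) = 14.68.
Step 4 — Bandwidth: Δω = ω₀/Q = 1043 rad/s; BW = Δω/(2π) = 166 Hz.

(a) f₀ = 2436 Hz  (b) Q = 14.68  (c) BW = 166 Hz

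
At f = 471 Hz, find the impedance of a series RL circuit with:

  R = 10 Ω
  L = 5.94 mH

Step 1 — Angular frequency: ω = 2π·f = 2π·471 = 2959 rad/s.
Step 2 — Component impedances:
  R: Z = R = 10 Ω
  L: Z = jωL = j·2959·0.00594 = 0 + j17.58 Ω
Step 3 — Series combination: Z_total = R + L = 10 + j17.58 Ω = 20.22∠60.4° Ω.

Z = 10 + j17.58 Ω = 20.22∠60.4° Ω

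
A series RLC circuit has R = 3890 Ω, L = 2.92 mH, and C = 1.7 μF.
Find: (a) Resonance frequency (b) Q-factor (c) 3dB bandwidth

Step 1 — Resonance condition Im(Z)=0 gives ω₀ = 1/√(LC).
Step 2 — ω₀ = 1/√(0.00292·1.7e-06) = 1.419e+04 rad/s.
Step 3 — f₀ = ω₀/(2π) = 2259 Hz.
Step 4 — Series Q: Q = ω₀L/R = 1.419e+04·0.00292/3890 = 0.01065.
Step 5 — 3dB bandwidth: Δω = ω₀/Q = 1.332e+06 rad/s; BW = Δω/(2π) = 2.12e+05 Hz.

(a) f₀ = 2259 Hz  (b) Q = 0.01065  (c) BW = 2.12e+05 Hz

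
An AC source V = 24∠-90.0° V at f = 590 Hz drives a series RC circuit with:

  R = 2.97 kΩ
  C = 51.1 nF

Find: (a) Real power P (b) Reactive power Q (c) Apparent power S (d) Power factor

Step 1 — Angular frequency: ω = 2π·f = 2π·590 = 3707 rad/s.
Step 2 — Component impedances:
  R: Z = R = 2970 Ω
  C: Z = 1/(jωC) = -j/(ω·C) = 0 - j5279 Ω
Step 3 — Series combination: Z_total = R + C = 2970 - j5279 Ω = 6057∠-60.6° Ω.
Step 4 — Source phasor: V = 24∠-90.0° V = 0 - j24 V.
Step 5 — Current: I = V / Z = 0.003453 - j0.001943 A = 0.003962∠-29.4° A.
Step 6 — Complex power: S = V·I* = 0.04663 - j0.08288 VA.
Step 7 — Real power: P = Re(S) = 0.04663 W.
Step 8 — Reactive power: Q = Im(S) = -0.08288 VAR.
Step 9 — Apparent power: |S| = 0.0951 VA.
Step 10 — Power factor: PF = P/|S| = 0.4903 (leading).

(a) P = 0.04663 W  (b) Q = -0.08288 VAR  (c) S = 0.0951 VA  (d) PF = 0.4903 (leading)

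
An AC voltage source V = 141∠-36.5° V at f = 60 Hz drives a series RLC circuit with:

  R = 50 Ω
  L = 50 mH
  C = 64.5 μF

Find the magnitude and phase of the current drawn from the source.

Step 1 — Angular frequency: ω = 2π·f = 2π·60 = 377 rad/s.
Step 2 — Component impedances:
  R: Z = R = 50 Ω
  L: Z = jωL = j·377·0.05 = 0 + j18.85 Ω
  C: Z = 1/(jωC) = -j/(ω·C) = 0 - j41.13 Ω
Step 3 — Series combination: Z_total = R + L + C = 50 - j22.28 Ω = 54.74∠-24.0° Ω.
Step 4 — Source phasor: V = 141∠-36.5° V = 113.3 - j83.87 V.
Step 5 — Ohm's law: I = V / Z_total = (113.3 - j83.87) / (50 - j22.28) = 2.515 - j0.5569 A.
Step 6 — Convert to polar: |I| = 2.576 A, ∠I = -12.5°.

I = 2.576∠-12.5° A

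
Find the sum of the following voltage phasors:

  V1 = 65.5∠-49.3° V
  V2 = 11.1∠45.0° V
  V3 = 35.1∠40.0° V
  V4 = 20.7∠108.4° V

Step 1 — Convert each phasor to rectangular form:
  V1 = 65.5·(cos(-49.3°) + j·sin(-49.3°)) = 42.71 - j49.66 V
  V2 = 11.1·(cos(45.0°) + j·sin(45.0°)) = 7.849 + j7.849 V
  V3 = 35.1·(cos(40.0°) + j·sin(40.0°)) = 26.89 + j22.56 V
  V4 = 20.7·(cos(108.4°) + j·sin(108.4°)) = -6.534 + j19.64 V
Step 2 — Sum components: V_total = 70.92 + j0.3947 V.
Step 3 — Convert to polar: |V_total| = 70.92 V, ∠V_total = 0.3°.

V_total = 70.92∠0.3° V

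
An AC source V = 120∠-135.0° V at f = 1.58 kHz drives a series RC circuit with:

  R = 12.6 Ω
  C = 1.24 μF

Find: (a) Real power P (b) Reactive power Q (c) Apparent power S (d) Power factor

Step 1 — Angular frequency: ω = 2π·f = 2π·1580 = 9927 rad/s.
Step 2 — Component impedances:
  R: Z = R = 12.6 Ω
  C: Z = 1/(jωC) = -j/(ω·C) = 0 - j81.23 Ω
Step 3 — Series combination: Z_total = R + C = 12.6 - j81.23 Ω = 82.21∠-81.2° Ω.
Step 4 — Source phasor: V = 120∠-135.0° V = -84.85 - j84.85 V.
Step 5 — Current: I = V / Z = 0.8618 - j1.178 A = 1.46∠-53.8° A.
Step 6 — Complex power: S = V·I* = 26.85 - j173.1 VA.
Step 7 — Real power: P = Re(S) = 26.85 W.
Step 8 — Reactive power: Q = Im(S) = -173.1 VAR.
Step 9 — Apparent power: |S| = 175.2 VA.
Step 10 — Power factor: PF = P/|S| = 0.1533 (leading).

(a) P = 26.85 W  (b) Q = -173.1 VAR  (c) S = 175.2 VA  (d) PF = 0.1533 (leading)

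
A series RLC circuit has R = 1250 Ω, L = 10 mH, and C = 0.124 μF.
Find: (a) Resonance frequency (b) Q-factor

Step 1 — Resonance condition Im(Z)=0 gives ω₀ = 1/√(LC).
Step 2 — ω₀ = 1/√(0.01·1.24e-07) = 2.84e+04 rad/s.
Step 3 — f₀ = ω₀/(2π) = 4520 Hz.
Step 4 — Series Q: Q = ω₀L/R = 2.84e+04·0.01/1250 = 0.2272.

(a) f₀ = 4520 Hz  (b) Q = 0.2272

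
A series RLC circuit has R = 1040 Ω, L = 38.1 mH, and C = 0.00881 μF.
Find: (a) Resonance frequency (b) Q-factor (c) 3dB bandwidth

Step 1 — Resonance: ω₀ = 1/√(LC) = 1/√(0.0381·8.81e-09) = 5.458e+04 rad/s.
Step 2 — f₀ = ω₀/(2π) = 8687 Hz.
Step 3 — Series Q: Q = ω₀L/R = 5.458e+04·0.0381/1040 = 2.
Step 4 — Bandwidth: Δω = ω₀/Q = 2.73e+04 rad/s; BW = Δω/(2π) = 4344 Hz.

(a) f₀ = 8687 Hz  (b) Q = 2  (c) BW = 4344 Hz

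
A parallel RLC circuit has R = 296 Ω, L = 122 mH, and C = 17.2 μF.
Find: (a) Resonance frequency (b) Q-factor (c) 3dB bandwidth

Step 1 — Resonance: ω₀ = 1/√(LC) = 1/√(0.122·1.72e-05) = 690.3 rad/s.
Step 2 — f₀ = ω₀/(2π) = 109.9 Hz.
Step 3 — Parallel Q: Q = R/(ω₀L) = 296/(690.3·0.122) = 3.515.
Step 4 — Bandwidth: Δω = ω₀/Q = 196.4 rad/s; BW = Δω/(2π) = 31.26 Hz.

(a) f₀ = 109.9 Hz  (b) Q = 3.515  (c) BW = 31.26 Hz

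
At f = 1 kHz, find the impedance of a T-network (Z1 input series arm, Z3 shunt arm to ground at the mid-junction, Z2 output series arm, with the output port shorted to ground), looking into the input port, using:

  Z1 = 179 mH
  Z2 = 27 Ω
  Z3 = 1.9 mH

Step 1 — Angular frequency: ω = 2π·f = 2π·1000 = 6283 rad/s.
Step 2 — Component impedances:
  Z1: Z = jωL = j·6283·0.179 = 0 + j1125 Ω
  Z2: Z = R = 27 Ω
  Z3: Z = jωL = j·6283·0.0019 = 0 + j11.94 Ω
Step 3 — With the output port shorted to ground, the output series arm Z2 runs from the junction to ground; the shunt arm Z3 also runs from the junction to ground. They appear in parallel: Z3 || Z2 = 4.415 + j9.986 Ω.
Step 4 — Series with input arm Z1: Z_in = Z1 + (Z3 || Z2) = 4.415 + j1135 Ω = 1135∠89.8° Ω.

Z = 4.415 + j1135 Ω = 1135∠89.8° Ω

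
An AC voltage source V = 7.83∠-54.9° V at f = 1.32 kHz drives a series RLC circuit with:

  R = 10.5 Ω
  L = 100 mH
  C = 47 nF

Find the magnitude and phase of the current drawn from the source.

Step 1 — Angular frequency: ω = 2π·f = 2π·1320 = 8294 rad/s.
Step 2 — Component impedances:
  R: Z = R = 10.5 Ω
  L: Z = jωL = j·8294·0.1 = 0 + j829.4 Ω
  C: Z = 1/(jωC) = -j/(ω·C) = 0 - j2565 Ω
Step 3 — Series combination: Z_total = R + L + C = 10.5 - j1736 Ω = 1736∠-89.7° Ω.
Step 4 — Source phasor: V = 7.83∠-54.9° V = 4.502 - j6.406 V.
Step 5 — Ohm's law: I = V / Z_total = (4.502 - j6.406) / (10.5 - j1736) = 0.003706 + j0.002571 A.
Step 6 — Convert to polar: |I| = 0.00451 A, ∠I = 34.8°.

I = 0.00451∠34.8° A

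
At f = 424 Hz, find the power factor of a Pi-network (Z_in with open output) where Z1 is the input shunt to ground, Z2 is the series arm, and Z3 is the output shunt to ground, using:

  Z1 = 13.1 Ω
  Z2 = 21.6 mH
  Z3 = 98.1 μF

Step 1 — Angular frequency: ω = 2π·f = 2π·424 = 2664 rad/s.
Step 2 — Component impedances:
  Z1: Z = R = 13.1 Ω
  Z2: Z = jωL = j·2664·0.0216 = 0 + j57.54 Ω
  Z3: Z = 1/(jωC) = -j/(ω·C) = 0 - j3.826 Ω
Step 3 — With open output, the series arm Z2 and the output shunt Z3 appear in series to ground: Z2 + Z3 = 0 + j53.72 Ω.
Step 4 — Parallel with input shunt Z1: Z_in = Z1 || (Z2 + Z3) = 12.36 + j3.015 Ω = 12.73∠13.7° Ω.
Step 5 — Power factor: PF = cos(φ) = Re(Z)/|Z| = 12.3647/12.727 = 0.9715.
Step 6 — Type: Im(Z) = 3.015 ⇒ lagging (phase φ = 13.7°).

PF = 0.9715 (lagging, φ = 13.7°)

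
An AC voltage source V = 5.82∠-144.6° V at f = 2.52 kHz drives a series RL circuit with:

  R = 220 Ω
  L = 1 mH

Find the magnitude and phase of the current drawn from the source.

Step 1 — Angular frequency: ω = 2π·f = 2π·2520 = 1.583e+04 rad/s.
Step 2 — Component impedances:
  R: Z = R = 220 Ω
  L: Z = jωL = j·1.583e+04·0.001 = 0 + j15.83 Ω
Step 3 — Series combination: Z_total = R + L = 220 + j15.83 Ω = 220.6∠4.1° Ω.
Step 4 — Source phasor: V = 5.82∠-144.6° V = -4.744 - j3.371 V.
Step 5 — Ohm's law: I = V / Z_total = (-4.744 - j3.371) / (220 + j15.83) = -0.02255 - j0.0137 A.
Step 6 — Convert to polar: |I| = 0.02639 A, ∠I = -148.7°.

I = 0.02639∠-148.7° A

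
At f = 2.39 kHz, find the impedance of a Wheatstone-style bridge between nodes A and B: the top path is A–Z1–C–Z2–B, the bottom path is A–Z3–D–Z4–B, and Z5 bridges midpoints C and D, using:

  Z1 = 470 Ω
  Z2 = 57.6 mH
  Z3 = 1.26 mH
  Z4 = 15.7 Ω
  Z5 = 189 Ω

Step 1 — Angular frequency: ω = 2π·f = 2π·2390 = 1.502e+04 rad/s.
Step 2 — Component impedances:
  Z1: Z = R = 470 Ω
  Z2: Z = jωL = j·1.502e+04·0.0576 = 0 + j865 Ω
  Z3: Z = jωL = j·1.502e+04·0.00126 = 0 + j18.92 Ω
  Z4: Z = R = 15.7 Ω
  Z5: Z = R = 189 Ω
Step 3 — Bridge requires nodal analysis (the Z5 bridge couples midpoints C and D, so the two paths cannot be reduced to a simple series/parallel combination). Setting node B to ground and injecting 1 A at node A, the 3-node admittance system at A, C, D solves to V_A = Z_AB = 16.01 + j19.12 Ω = 24.94∠50.1° Ω.

Z = 16.01 + j19.12 Ω = 24.94∠50.1° Ω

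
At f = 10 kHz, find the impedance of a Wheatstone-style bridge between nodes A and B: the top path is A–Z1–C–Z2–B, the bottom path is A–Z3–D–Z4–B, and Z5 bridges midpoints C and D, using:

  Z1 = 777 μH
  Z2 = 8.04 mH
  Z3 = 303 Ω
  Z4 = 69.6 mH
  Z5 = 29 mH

Step 1 — Angular frequency: ω = 2π·f = 2π·1e+04 = 6.283e+04 rad/s.
Step 2 — Component impedances:
  Z1: Z = jωL = j·6.283e+04·0.000777 = 0 + j48.82 Ω
  Z2: Z = jωL = j·6.283e+04·0.00804 = 0 + j505.2 Ω
  Z3: Z = R = 303 Ω
  Z4: Z = jωL = j·6.283e+04·0.0696 = 0 + j4373 Ω
  Z5: Z = jωL = j·6.283e+04·0.029 = 0 + j1822 Ω
Step 3 — Bridge requires nodal analysis (the Z5 bridge couples midpoints C and D, so the two paths cannot be reduced to a simple series/parallel combination). Setting node B to ground and injecting 1 A at node A, the 3-node admittance system at A, C, D solves to V_A = Z_AB = 5.296 + j491.9 Ω = 491.9∠89.4° Ω.

Z = 5.296 + j491.9 Ω = 491.9∠89.4° Ω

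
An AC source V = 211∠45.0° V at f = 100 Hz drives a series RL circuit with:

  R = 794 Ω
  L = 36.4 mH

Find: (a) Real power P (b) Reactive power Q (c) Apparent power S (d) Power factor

Step 1 — Angular frequency: ω = 2π·f = 2π·100 = 628.3 rad/s.
Step 2 — Component impedances:
  R: Z = R = 794 Ω
  L: Z = jωL = j·628.3·0.0364 = 0 + j22.87 Ω
Step 3 — Series combination: Z_total = R + L = 794 + j22.87 Ω = 794.3∠1.6° Ω.
Step 4 — Source phasor: V = 211∠45.0° V = 149.2 + j149.2 V.
Step 5 — Current: I = V / Z = 0.1932 + j0.1823 A = 0.2656∠43.4° A.
Step 6 — Complex power: S = V·I* = 56.03 + j1.614 VA.
Step 7 — Real power: P = Re(S) = 56.03 W.
Step 8 — Reactive power: Q = Im(S) = 1.614 VAR.
Step 9 — Apparent power: |S| = 56.05 VA.
Step 10 — Power factor: PF = P/|S| = 0.9996 (lagging).

(a) P = 56.03 W  (b) Q = 1.614 VAR  (c) S = 56.05 VA  (d) PF = 0.9996 (lagging)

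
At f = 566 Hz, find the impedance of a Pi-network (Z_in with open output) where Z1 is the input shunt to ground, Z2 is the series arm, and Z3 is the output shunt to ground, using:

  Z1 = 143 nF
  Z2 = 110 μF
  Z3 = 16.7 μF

Step 1 — Angular frequency: ω = 2π·f = 2π·566 = 3556 rad/s.
Step 2 — Component impedances:
  Z1: Z = 1/(jωC) = -j/(ω·C) = 0 - j1966 Ω
  Z2: Z = 1/(jωC) = -j/(ω·C) = 0 - j2.556 Ω
  Z3: Z = 1/(jωC) = -j/(ω·C) = 0 - j16.84 Ω
Step 3 — With open output, the series arm Z2 and the output shunt Z3 appear in series to ground: Z2 + Z3 = 0 - j19.39 Ω.
Step 4 — Parallel with input shunt Z1: Z_in = Z1 || (Z2 + Z3) = 0 - j19.2 Ω = 19.2∠-90.0° Ω.

Z = 0 - j19.2 Ω = 19.2∠-90.0° Ω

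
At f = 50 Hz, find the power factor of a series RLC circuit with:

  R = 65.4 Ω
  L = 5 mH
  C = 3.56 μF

Step 1 — Angular frequency: ω = 2π·f = 2π·50 = 314.2 rad/s.
Step 2 — Component impedances:
  R: Z = R = 65.4 Ω
  L: Z = jωL = j·314.2·0.005 = 0 + j1.571 Ω
  C: Z = 1/(jωC) = -j/(ω·C) = 0 - j894.1 Ω
Step 3 — Series combination: Z_total = R + L + C = 65.4 - j892.6 Ω = 895∠-85.8° Ω.
Step 4 — Power factor: PF = cos(φ) = Re(Z)/|Z| = 65.4/894.95 = 0.07308.
Step 5 — Type: Im(Z) = -892.6 ⇒ leading (phase φ = -85.8°).

PF = 0.07308 (leading, φ = -85.8°)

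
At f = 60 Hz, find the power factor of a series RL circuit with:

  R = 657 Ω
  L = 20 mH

Step 1 — Angular frequency: ω = 2π·f = 2π·60 = 377 rad/s.
Step 2 — Component impedances:
  R: Z = R = 657 Ω
  L: Z = jωL = j·377·0.02 = 0 + j7.54 Ω
Step 3 — Series combination: Z_total = R + L = 657 + j7.54 Ω = 657∠0.7° Ω.
Step 4 — Power factor: PF = cos(φ) = Re(Z)/|Z| = 657/657.04 = 0.9999.
Step 5 — Type: Im(Z) = 7.54 ⇒ lagging (phase φ = 0.7°).

PF = 0.9999 (lagging, φ = 0.7°)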